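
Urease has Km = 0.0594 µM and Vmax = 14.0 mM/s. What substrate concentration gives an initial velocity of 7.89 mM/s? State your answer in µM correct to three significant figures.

The required fractional saturation is v/Vmax = 7.89/14.0 = 0.5636.
Then [S]/(Km+[S]) = 0.5636 ⇒ [S] = 0.0594 × 0.5636/(1 − 0.5636) = 0.0767 µM.

0.0767 µM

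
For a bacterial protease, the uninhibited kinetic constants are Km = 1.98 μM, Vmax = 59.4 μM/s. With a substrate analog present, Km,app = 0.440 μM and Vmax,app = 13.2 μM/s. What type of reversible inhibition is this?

uncompetitive

Both Km and Vmax decrease by the same factor (~4.50-fold) — characteristic of uncompetitive inhibition.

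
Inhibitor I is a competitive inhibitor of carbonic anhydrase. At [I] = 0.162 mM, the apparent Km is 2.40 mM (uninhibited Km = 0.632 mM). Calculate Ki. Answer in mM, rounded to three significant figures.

Competitive: Km,app = α·Km with α = 1 + [I]/Ki.
α = Km,app/Km = 2.40/0.632 = 3.797.
Ki = [I]/(α − 1) = 0.162/2.797 = 0.0579 mM.

0.0579 mM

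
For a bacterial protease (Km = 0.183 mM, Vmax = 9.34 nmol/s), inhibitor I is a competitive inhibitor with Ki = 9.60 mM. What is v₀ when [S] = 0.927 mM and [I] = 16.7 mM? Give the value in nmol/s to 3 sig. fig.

6.06 nmol/s

With α = 1 + [I]/Ki = 1 + 16.7/9.60 = 2.740, the competitive rate law is v = Vmax[S] / (αKm + [S]).
v = 9.34×0.927 / (2.740×0.183 + 0.927) = 8.658/1.428 = 6.06 nmol/s.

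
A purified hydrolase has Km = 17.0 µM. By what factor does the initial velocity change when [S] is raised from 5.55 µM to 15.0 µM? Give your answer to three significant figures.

Since Vmax cancels, v₂/v₁ = [S]₂(Km+[S]₁) / [S]₁(Km+[S]₂).
= 15.0×(17.0+5.55) / (5.55×(17.0+15.0)) = 338.2/177.6 = 1.90.

1.90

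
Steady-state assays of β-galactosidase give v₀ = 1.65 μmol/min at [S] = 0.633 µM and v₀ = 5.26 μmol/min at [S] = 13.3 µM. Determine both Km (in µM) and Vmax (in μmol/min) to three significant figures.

Km = 1.63 µM; Vmax = 5.91 μmol/min

From v = Vmax[S]/(Km+[S]), each point gives Vmax = v(Km+[S])/[S].
Equating: 1.65(Km+0.633)/0.633 = 5.26(Km+13.3)/13.3.
2.607·Km + 1.65 = 0.3955·Km + 5.26, so (2.607 − 0.3955)·Km = 5.26 − 1.65.
Km = 3.610/2.211 = 1.63 µM; then Vmax = 1.65(1.63+0.633)/0.633 = 5.91 μmol/min.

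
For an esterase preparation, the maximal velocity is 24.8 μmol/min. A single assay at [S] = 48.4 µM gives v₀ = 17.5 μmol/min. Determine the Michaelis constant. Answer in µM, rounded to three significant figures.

From v = Vmax[S]/(Km+[S]), Km = [S](Vmax − v)/v.
Km = 48.4 × (24.8 − 17.5) / 17.5 = 353.3/17.5 = 20.2 µM.

20.2 µM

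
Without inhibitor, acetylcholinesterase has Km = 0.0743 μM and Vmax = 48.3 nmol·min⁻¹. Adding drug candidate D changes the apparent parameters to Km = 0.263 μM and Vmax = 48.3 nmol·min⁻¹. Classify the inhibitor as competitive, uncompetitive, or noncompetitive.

competitive

Km increases (0.0743 → 0.263 μM) while Vmax is unchanged — the hallmark of competitive inhibition.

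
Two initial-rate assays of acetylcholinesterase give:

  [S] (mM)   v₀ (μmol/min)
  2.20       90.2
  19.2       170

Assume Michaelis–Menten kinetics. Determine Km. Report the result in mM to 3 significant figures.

In reciprocal form, 1/v = (Km/Vmax)·(1/[S]) + 1/Vmax. The two points give (1/[S], 1/v) = (0.4545, 0.01109) and (0.05208, 0.005882).
Slope = (0.01109 − 0.005882)/(0.4545 − 0.05208) = 0.01293; intercept = 0.01109 − 0.01293×0.4545 = 0.005209.
Vmax = 1/intercept = 192 μmol/min; Km = slope × Vmax = 0.01293 × 192 = 2.48 mM.

2.48 mM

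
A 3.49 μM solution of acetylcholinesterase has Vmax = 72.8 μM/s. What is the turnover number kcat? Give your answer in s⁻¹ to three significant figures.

kcat = Vmax/[E]total = 72.8 μM/s / 3.49 μM = 20.9 s⁻¹.

20.9 s⁻¹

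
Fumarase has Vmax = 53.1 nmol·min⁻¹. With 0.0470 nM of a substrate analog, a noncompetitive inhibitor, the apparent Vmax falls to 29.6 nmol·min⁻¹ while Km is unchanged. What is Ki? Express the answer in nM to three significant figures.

Noncompetitive: Vmax,app = Vmax/α with α = 1 + [I]/Ki.
α = Vmax/Vmax,app = 53.1/29.6 = 1.794.
Ki = [I]/(α − 1) = 0.0470/0.7939 = 0.0592 nM.

0.0592 nM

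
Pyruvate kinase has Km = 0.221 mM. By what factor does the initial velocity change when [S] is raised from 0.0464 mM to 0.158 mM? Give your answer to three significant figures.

2.40

Since Vmax cancels, v₂/v₁ = [S]₂(Km+[S]₁) / [S]₁(Km+[S]₂).
= 0.158×(0.221+0.0464) / (0.0464×(0.221+0.158)) = 0.04225/0.01759 = 2.40.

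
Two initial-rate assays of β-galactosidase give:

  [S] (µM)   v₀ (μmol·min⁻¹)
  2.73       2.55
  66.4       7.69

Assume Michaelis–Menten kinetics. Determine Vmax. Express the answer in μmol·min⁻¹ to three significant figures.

From v = Vmax[S]/(Km+[S]), each point gives Vmax = v(Km+[S])/[S].
Equating: 2.55(Km+2.73)/2.73 = 7.69(Km+66.4)/66.4.
0.9341·Km + 2.55 = 0.1158·Km + 7.69, so (0.9341 − 0.1158)·Km = 7.69 − 2.55.
Km = 5.140/0.8183 = 6.28 µM; then Vmax = 2.55(6.28+2.73)/2.73 = 8.42 μmol·min⁻¹.

8.42 μmol·min⁻¹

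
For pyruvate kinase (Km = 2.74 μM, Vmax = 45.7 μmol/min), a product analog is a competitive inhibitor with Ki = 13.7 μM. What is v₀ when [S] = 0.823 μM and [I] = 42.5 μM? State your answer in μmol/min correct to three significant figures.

With α = 1 + [I]/Ki = 1 + 42.5/13.7 = 4.102, the competitive rate law is v = Vmax[S] / (αKm + [S]).
v = 45.7×0.823 / (4.102×2.74 + 0.823) = 37.61/12.06 = 3.12 μmol/min.

3.12 μmol/min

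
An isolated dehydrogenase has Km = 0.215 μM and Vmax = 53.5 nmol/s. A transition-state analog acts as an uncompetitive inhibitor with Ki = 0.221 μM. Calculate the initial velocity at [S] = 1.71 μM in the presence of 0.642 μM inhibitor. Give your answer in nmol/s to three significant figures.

α = 1 + [I]/Ki = 1 + 0.642/0.221 = 3.905.
For an uncompetitive inhibitor, both parameters are divided by α, giving Vmax/α and Km/α: Km,app = 0.0551 μM, Vmax,app = 13.7 nmol/s.
v = Vmax,app·[S]/(Km,app + [S]) = 13.7 × 1.71/(0.0551 + 1.71) = 13.3 nmol/s.

13.3 nmol/s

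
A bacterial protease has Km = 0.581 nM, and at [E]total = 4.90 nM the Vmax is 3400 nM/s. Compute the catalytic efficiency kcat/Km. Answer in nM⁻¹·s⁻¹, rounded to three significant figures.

1190 nM⁻¹·s⁻¹

kcat = Vmax/[E]total = 3400/4.90 = 694 s⁻¹.
kcat/Km = 694/0.581 = 1190 nM⁻¹·s⁻¹.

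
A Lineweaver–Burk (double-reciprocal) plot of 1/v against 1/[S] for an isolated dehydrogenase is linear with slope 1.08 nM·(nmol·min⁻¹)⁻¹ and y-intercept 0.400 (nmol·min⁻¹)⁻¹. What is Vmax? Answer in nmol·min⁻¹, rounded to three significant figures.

2.50 nmol·min⁻¹

The y-intercept of a Lineweaver–Burk plot equals 1/Vmax, so Vmax = 1/0.400 = 2.50 nmol·min⁻¹.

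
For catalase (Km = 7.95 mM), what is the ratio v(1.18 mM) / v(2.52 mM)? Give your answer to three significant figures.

0.537

The fractional saturations are [S]/(Km+[S]) = 2.52/10.47 = 0.2407 and 1.18/9.130 = 0.1292.
v₂/v₁ is just their ratio: 0.1292/0.2407 = 0.537.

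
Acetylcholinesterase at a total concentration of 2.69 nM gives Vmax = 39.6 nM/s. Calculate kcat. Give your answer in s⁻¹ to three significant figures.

14.7 s⁻¹

kcat = Vmax/[E]total = 39.6 nM/s / 2.69 nM = 14.7 s⁻¹.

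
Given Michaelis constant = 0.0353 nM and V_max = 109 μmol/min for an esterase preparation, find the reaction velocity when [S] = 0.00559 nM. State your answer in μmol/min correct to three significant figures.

14.9 μmol/min

[S]/(Km+[S]) = 0.00559/0.04089 = 0.1367, the fractional saturation.
v = 0.1367 × Vmax = 0.1367 × 109 = 14.9 μmol/min.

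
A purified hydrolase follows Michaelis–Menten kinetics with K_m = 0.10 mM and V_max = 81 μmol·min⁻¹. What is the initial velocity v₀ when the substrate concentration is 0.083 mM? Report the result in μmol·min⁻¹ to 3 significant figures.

[S]/(Km+[S]) = 0.083/0.1830 = 0.4536, the fractional saturation.
v = 0.4536 × Vmax = 0.4536 × 81 = 36.7 μmol·min⁻¹.

36.7 μmol·min⁻¹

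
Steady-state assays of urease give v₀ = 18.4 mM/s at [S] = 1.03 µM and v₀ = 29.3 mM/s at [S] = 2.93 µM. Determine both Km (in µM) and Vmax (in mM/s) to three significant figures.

From v = Vmax[S]/(Km+[S]), each point gives Vmax = v(Km+[S])/[S].
Equating: 18.4(Km+1.03)/1.03 = 29.3(Km+2.93)/2.93.
17.86·Km + 18.4 = 10.00·Km + 29.3, so (17.86 − 10.00)·Km = 29.3 − 18.4.
Km = 10.90/7.864 = 1.39 µM; then Vmax = 18.4(1.39+1.03)/1.03 = 43.2 mM/s.

Km = 1.39 µM; Vmax = 43.2 mM/s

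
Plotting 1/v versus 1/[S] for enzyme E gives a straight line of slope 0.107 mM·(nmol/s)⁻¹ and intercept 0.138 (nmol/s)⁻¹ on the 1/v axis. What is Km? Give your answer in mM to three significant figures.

y-intercept = 1/Vmax ⇒ Vmax = 7.25 nmol/s; slope = Km/Vmax ⇒ Km = slope × Vmax.
Km = 0.107 × 7.25 = 0.775 mM.

0.775 mM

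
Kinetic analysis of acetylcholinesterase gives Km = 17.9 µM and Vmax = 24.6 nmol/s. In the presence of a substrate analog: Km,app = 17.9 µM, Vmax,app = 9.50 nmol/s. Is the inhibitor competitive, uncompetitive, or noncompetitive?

noncompetitive

Vmax decreases (24.6 → 9.50 nmol/s) while Km is unchanged — pure noncompetitive inhibition.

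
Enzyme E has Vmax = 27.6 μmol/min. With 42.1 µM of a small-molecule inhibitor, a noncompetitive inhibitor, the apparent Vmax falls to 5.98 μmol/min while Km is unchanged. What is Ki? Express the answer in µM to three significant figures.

11.6 µM

Noncompetitive: Vmax,app = Vmax/α with α = 1 + [I]/Ki.
α = Vmax/Vmax,app = 27.6/5.98 = 4.615.
Ki = [I]/(α − 1) = 42.1/3.615 = 11.6 µM.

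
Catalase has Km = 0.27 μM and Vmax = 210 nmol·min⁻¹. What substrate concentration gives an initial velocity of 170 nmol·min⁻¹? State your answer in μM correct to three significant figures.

Rearranging v = Vmax[S]/(Km+[S]) gives [S] = Km·v/(Vmax − v).
[S] = 0.27 × 170 / (210 − 170) = 45.90/40.00 = 1.15 μM.

1.15 μM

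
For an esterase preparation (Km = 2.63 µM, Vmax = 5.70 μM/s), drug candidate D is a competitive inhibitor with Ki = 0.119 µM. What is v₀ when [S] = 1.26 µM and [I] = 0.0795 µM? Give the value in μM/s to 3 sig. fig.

1.27 μM/s

With α = 1 + [I]/Ki = 1 + 0.0795/0.119 = 1.668, the competitive rate law is v = Vmax[S] / (αKm + [S]).
v = 5.70×1.26 / (1.668×2.63 + 1.26) = 7.182/5.647 = 1.27 μM/s.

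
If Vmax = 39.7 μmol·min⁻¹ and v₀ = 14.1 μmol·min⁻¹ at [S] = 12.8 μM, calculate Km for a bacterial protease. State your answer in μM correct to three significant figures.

v/Vmax = 14.1/39.7 = 0.3552 = [S]/(Km+[S]).
So Km + [S] = [S]/0.3552 = 36.04 μM, giving Km = 36.04 − 12.8 = 23.2 μM.

23.2 μM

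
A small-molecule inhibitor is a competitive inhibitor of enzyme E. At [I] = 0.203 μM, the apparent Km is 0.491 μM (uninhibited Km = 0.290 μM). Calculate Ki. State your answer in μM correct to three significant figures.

Competitive: Km,app = α·Km with α = 1 + [I]/Ki.
α = Km,app/Km = 0.491/0.290 = 1.693.
Ki = [I]/(α − 1) = 0.203/0.6931 = 0.293 μM.

0.293 μM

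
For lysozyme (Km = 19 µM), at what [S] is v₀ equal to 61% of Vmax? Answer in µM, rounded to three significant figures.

v/Vmax = [S]/(Km+[S]) = 0.61, so [S] = Km·0.61/(1 − 0.61) = 19 × 1.564.
[S] = 29.7 µM.

29.7 µM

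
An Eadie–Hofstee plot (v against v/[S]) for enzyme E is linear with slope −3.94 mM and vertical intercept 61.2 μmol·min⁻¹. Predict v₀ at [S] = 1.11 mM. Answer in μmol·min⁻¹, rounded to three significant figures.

13.5 μmol·min⁻¹

In the Eadie–Hofstee form v = Vmax − Km·(v/[S]), the slope is −Km and the intercept is Vmax, so Km = 3.94 mM and Vmax = 61.2 μmol·min⁻¹.
v = 61.2 × 1.11/(3.94 + 1.11) = 13.5 μmol·min⁻¹.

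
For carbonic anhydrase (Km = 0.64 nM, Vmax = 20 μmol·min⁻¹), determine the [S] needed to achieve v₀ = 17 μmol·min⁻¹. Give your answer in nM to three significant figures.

The required fractional saturation is v/Vmax = 17/20 = 0.8500.
Then [S]/(Km+[S]) = 0.8500 ⇒ [S] = 0.64 × 0.8500/(1 − 0.8500) = 3.63 nM.

3.63 nM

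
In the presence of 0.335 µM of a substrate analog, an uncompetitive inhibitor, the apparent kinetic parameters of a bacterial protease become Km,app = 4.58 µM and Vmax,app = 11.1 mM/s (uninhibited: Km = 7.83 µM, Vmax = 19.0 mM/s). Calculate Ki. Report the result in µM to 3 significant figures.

0.471 µM

Uncompetitive: Vmax,app = Vmax/α (and Km,app = Km/α) with α = 1 + [I]/Ki.
α = Vmax/Vmax,app = 19.0/11.1 = 1.712.
Since α = 1 + [I]/Ki, [I]/Ki = 1.712 − 1 = 0.7117 and Ki = 0.335/0.7117 = 0.471 µM.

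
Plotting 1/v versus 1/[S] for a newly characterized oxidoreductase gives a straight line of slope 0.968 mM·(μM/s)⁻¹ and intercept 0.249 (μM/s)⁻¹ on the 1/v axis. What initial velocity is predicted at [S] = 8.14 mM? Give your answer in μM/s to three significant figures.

The y-intercept is 1/Vmax, so Vmax = 1/0.249 = 4.02 μM/s.
The slope is Km/Vmax, so Km = 0.968 × 4.02 = 3.89 mM.
Then v = 4.02 × 8.14/(3.89 + 8.14) = 2.72 μM/s.

2.72 μM/s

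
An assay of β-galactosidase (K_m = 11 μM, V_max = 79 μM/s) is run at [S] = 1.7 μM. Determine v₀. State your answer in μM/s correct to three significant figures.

[S]/(Km+[S]) = 1.7/12.70 = 0.1339, the fractional saturation.
v = 0.1339 × Vmax = 0.1339 × 79 = 10.6 μM/s.

10.6 μM/s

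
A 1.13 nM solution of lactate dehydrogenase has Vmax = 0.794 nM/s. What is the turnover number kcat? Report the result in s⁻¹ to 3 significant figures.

kcat = Vmax/[E]total = 0.794 nM/s / 1.13 nM = 0.703 s⁻¹.

0.703 s⁻¹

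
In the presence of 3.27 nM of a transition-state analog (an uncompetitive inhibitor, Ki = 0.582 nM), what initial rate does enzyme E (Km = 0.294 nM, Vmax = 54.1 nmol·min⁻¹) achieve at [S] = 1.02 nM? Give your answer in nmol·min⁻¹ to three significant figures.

7.83 nmol·min⁻¹

α = 1 + [I]/Ki = 1 + 3.27/0.582 = 6.619.
For an uncompetitive inhibitor, both parameters are divided by α, giving Vmax/α and Km/α: Km,app = 0.0444 nM, Vmax,app = 8.17 nmol·min⁻¹.
v = Vmax,app·[S]/(Km,app + [S]) = 8.17 × 1.02/(0.0444 + 1.02) = 7.83 nmol·min⁻¹.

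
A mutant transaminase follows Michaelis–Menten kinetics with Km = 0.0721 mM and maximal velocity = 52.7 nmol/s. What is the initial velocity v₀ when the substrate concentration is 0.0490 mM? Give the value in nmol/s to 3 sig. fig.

[S]/(Km+[S]) = 0.0490/0.1211 = 0.4046, the fractional saturation.
v = 0.4046 × Vmax = 0.4046 × 52.7 = 21.3 nmol/s.

21.3 nmol/s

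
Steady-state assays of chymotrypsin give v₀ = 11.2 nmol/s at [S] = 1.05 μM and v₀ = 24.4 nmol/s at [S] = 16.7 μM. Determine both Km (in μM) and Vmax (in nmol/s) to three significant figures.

From v = Vmax[S]/(Km+[S]), each point gives Vmax = v(Km+[S])/[S].
Equating: 11.2(Km+1.05)/1.05 = 24.4(Km+16.7)/16.7.
10.67·Km + 11.2 = 1.461·Km + 24.4, so (10.67 − 1.461)·Km = 24.4 − 11.2.
Km = 13.20/9.206 = 1.43 μM; then Vmax = 11.2(1.43+1.05)/1.05 = 26.5 nmol/s.

Km = 1.43 μM; Vmax = 26.5 nmol/s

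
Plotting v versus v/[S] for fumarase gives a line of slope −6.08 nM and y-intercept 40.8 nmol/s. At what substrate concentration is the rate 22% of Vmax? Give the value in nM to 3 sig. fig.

1.71 nM

The Eadie–Hofstee slope gives Km = 6.08 nM (slope = −Km).
v/Vmax = [S]/(Km+[S]) = 0.22 ⇒ [S] = Km·0.22/(1−0.22) = 6.08 × 0.2821 = 1.71 nM.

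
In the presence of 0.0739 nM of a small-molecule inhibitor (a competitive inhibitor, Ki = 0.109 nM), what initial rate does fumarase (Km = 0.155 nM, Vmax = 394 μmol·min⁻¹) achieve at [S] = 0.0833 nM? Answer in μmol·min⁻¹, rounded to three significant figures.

95.6 μmol·min⁻¹

With α = 1 + [I]/Ki = 1 + 0.0739/0.109 = 1.678, the competitive rate law is v = Vmax[S] / (αKm + [S]).
v = 394×0.0833 / (1.678×0.155 + 0.0833) = 32.82/0.3434 = 95.6 μmol·min⁻¹.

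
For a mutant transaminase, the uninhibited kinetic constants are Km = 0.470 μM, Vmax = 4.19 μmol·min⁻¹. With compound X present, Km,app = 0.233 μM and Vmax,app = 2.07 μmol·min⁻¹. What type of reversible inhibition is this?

Both Km and Vmax decrease by the same factor (~2.02-fold) — characteristic of uncompetitive inhibition.

uncompetitive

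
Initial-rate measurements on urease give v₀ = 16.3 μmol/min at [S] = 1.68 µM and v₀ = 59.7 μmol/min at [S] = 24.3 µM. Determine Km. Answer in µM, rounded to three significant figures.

From v = Vmax[S]/(Km+[S]), each point gives Vmax = v(Km+[S])/[S].
Equating: 16.3(Km+1.68)/1.68 = 59.7(Km+24.3)/24.3.
9.702·Km + 16.3 = 2.457·Km + 59.7, so (9.702 − 2.457)·Km = 59.7 − 16.3.
Km = 43.40/7.246 = 5.99 µM; then Vmax = 16.3(5.99+1.68)/1.68 = 74.4 μmol/min.

5.99 µM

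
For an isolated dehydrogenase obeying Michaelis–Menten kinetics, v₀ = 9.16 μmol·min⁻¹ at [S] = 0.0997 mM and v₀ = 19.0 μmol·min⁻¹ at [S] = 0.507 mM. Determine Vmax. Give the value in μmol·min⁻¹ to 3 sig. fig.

In reciprocal form, 1/v = (Km/Vmax)·(1/[S]) + 1/Vmax. The two points give (1/[S], 1/v) = (10.03, 0.1092) and (1.972, 0.05263).
Slope = (0.1092 − 0.05263)/(10.03 − 1.972) = 0.007017; intercept = 0.1092 − 0.007017×10.03 = 0.03879.
Vmax = 1/intercept = 25.8 μmol·min⁻¹; Km = slope × Vmax = 0.007017 × 25.8 = 0.181 mM.

25.8 μmol·min⁻¹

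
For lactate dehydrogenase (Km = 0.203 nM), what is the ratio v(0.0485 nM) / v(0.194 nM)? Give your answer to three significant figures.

Since Vmax cancels, v₂/v₁ = [S]₂(Km+[S]₁) / [S]₁(Km+[S]₂).
= 0.0485×(0.203+0.194) / (0.194×(0.203+0.0485)) = 0.01925/0.04879 = 0.395.

0.395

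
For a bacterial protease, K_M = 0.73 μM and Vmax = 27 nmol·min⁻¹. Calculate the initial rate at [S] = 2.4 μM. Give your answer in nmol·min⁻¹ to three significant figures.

20.7 nmol·min⁻¹

[S]/(Km+[S]) = 2.4/3.130 = 0.7668, the fractional saturation.
v = 0.7668 × Vmax = 0.7668 × 27 = 20.7 nmol·min⁻¹.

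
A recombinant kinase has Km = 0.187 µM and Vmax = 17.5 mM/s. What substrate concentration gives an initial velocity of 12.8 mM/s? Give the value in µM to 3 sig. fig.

0.509 µM

Rearranging v = Vmax[S]/(Km+[S]) gives [S] = Km·v/(Vmax − v).
[S] = 0.187 × 12.8 / (17.5 − 12.8) = 2.394/4.700 = 0.509 µM.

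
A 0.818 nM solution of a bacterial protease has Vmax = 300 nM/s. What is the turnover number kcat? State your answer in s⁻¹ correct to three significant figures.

kcat = Vmax/[E]total = 300 nM/s / 0.818 nM = 367 s⁻¹.

367 s⁻¹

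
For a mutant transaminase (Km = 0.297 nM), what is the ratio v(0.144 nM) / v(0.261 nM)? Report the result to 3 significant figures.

0.698

The fractional saturations are [S]/(Km+[S]) = 0.261/0.5580 = 0.4677 and 0.144/0.4410 = 0.3265.
v₂/v₁ is just their ratio: 0.3265/0.4677 = 0.698.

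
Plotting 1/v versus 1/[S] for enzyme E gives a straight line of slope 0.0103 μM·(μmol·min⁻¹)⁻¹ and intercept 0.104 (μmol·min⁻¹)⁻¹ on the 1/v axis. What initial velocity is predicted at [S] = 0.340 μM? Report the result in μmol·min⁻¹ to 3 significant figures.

The y-intercept is 1/Vmax, so Vmax = 1/0.104 = 9.62 μmol·min⁻¹.
The slope is Km/Vmax, so Km = 0.0103 × 9.62 = 0.0990 μM.
Then v = 9.62 × 0.340/(0.0990 + 0.340) = 7.45 μmol·min⁻¹.

7.45 μmol·min⁻¹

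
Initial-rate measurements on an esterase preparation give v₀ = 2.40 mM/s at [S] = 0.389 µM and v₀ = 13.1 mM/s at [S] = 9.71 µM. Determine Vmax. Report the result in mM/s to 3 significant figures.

In reciprocal form, 1/v = (Km/Vmax)·(1/[S]) + 1/Vmax. The two points give (1/[S], 1/v) = (2.571, 0.4167) and (0.1030, 0.07634).
Slope = (0.4167 − 0.07634)/(2.571 − 0.1030) = 0.1379; intercept = 0.4167 − 0.1379×2.571 = 0.06213.
Vmax = 1/intercept = 16.1 mM/s; Km = slope × Vmax = 0.1379 × 16.1 = 2.22 µM.

16.1 mM/s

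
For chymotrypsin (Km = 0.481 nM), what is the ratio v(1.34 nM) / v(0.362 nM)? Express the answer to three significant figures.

The fractional saturations are [S]/(Km+[S]) = 0.362/0.8430 = 0.4294 and 1.34/1.821 = 0.7359.
v₂/v₁ is just their ratio: 0.7359/0.4294 = 1.71.

1.71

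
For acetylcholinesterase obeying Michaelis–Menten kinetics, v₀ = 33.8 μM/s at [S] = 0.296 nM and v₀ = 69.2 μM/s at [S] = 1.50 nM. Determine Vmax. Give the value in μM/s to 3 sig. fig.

In reciprocal form, 1/v = (Km/Vmax)·(1/[S]) + 1/Vmax. The two points give (1/[S], 1/v) = (3.378, 0.02959) and (0.6667, 0.01445).
Slope = (0.02959 − 0.01445)/(3.378 − 0.6667) = 0.005581; intercept = 0.02959 − 0.005581×3.378 = 0.01073.
Vmax = 1/intercept = 93.2 μM/s; Km = slope × Vmax = 0.005581 × 93.2 = 0.520 nM.

93.2 μM/s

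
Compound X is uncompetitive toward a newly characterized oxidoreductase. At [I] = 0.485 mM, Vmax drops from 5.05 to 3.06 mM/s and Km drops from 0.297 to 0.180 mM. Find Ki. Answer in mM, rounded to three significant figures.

0.746 mM

Uncompetitive: Vmax,app = Vmax/α (and Km,app = Km/α) with α = 1 + [I]/Ki.
α = Vmax/Vmax,app = 5.05/3.06 = 1.650.
Since α = 1 + [I]/Ki, [I]/Ki = 1.650 − 1 = 0.6503 and Ki = 0.485/0.6503 = 0.746 mM.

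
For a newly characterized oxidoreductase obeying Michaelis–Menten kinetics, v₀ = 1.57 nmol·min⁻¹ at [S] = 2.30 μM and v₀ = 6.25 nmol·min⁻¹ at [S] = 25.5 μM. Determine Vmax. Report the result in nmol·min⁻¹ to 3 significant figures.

8.87 nmol·min⁻¹

In reciprocal form, 1/v = (Km/Vmax)·(1/[S]) + 1/Vmax. The two points give (1/[S], 1/v) = (0.4348, 0.6369) and (0.03922, 0.1600).
Slope = (0.6369 − 0.1600)/(0.4348 − 0.03922) = 1.206; intercept = 0.6369 − 1.206×0.4348 = 0.1127.
Vmax = 1/intercept = 8.87 nmol·min⁻¹; Km = slope × Vmax = 1.206 × 8.87 = 10.7 μM.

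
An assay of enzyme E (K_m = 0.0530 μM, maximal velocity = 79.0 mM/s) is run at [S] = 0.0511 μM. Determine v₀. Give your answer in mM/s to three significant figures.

v = Vmax·[S]/(Km + [S]) = 79.0 × 0.0511 / (0.0530 + 0.0511)
  = 4.037 / 0.1041 = 38.8 mM/s.

38.8 mM/s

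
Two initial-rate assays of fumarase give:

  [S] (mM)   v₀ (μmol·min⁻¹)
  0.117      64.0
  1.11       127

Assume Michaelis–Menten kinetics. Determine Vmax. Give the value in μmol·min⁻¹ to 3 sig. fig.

In reciprocal form, 1/v = (Km/Vmax)·(1/[S]) + 1/Vmax. The two points give (1/[S], 1/v) = (8.547, 0.01562) and (0.9009, 0.007874).
Slope = (0.01562 − 0.007874)/(8.547 − 0.9009) = 0.001014; intercept = 0.01562 − 0.001014×8.547 = 0.006961.
Vmax = 1/intercept = 144 μmol·min⁻¹; Km = slope × Vmax = 0.001014 × 144 = 0.146 mM.

144 μmol·min⁻¹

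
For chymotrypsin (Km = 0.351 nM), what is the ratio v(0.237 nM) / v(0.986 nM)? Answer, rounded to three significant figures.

Since Vmax cancels, v₂/v₁ = [S]₂(Km+[S]₁) / [S]₁(Km+[S]₂).
= 0.237×(0.351+0.986) / (0.986×(0.351+0.237)) = 0.3169/0.5798 = 0.547.

0.547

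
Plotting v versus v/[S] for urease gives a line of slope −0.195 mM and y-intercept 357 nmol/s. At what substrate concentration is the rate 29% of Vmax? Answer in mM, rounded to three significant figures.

The Eadie–Hofstee slope gives Km = 0.195 mM (slope = −Km).
v/Vmax = [S]/(Km+[S]) = 0.29 ⇒ [S] = Km·0.29/(1−0.29) = 0.195 × 0.4085 = 0.0796 mM.

0.0796 mM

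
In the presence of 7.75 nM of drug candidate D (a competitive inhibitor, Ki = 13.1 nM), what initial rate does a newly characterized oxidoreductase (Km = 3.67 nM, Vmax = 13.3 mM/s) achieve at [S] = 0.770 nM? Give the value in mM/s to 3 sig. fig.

α = 1 + [I]/Ki = 1 + 7.75/13.1 = 1.592.
For a competitive inhibitor, Vmax is unchanged and the apparent Km becomes α·Km: Km,app = 5.84 nM, Vmax,app = 13.3 mM/s.
v = Vmax,app·[S]/(Km,app + [S]) = 13.3 × 0.770/(5.84 + 0.770) = 1.55 mM/s.

1.55 mM/s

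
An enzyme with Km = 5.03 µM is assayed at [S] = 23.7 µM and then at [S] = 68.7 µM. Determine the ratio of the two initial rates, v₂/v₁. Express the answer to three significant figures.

The fractional saturations are [S]/(Km+[S]) = 23.7/28.73 = 0.8249 and 68.7/73.73 = 0.9318.
v₂/v₁ is just their ratio: 0.9318/0.8249 = 1.13.

1.13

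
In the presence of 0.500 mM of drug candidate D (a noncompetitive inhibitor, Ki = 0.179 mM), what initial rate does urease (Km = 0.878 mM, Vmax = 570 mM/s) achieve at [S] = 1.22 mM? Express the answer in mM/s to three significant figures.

87.4 mM/s

With α = 1 + [I]/Ki = 1 + 0.500/0.179 = 3.793, the noncompetitive rate law is v = (Vmax/α)·[S] / (Km + [S]).
v = (570/3.793)×1.22 / (0.878 + 1.22) = 183.3/2.098 = 87.4 mM/s.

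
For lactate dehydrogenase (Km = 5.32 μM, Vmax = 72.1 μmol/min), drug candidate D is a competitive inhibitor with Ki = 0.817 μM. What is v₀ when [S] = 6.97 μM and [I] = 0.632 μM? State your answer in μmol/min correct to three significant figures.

α = 1 + [I]/Ki = 1 + 0.632/0.817 = 1.774.
For a competitive inhibitor, Vmax is unchanged and the apparent Km becomes α·Km: Km,app = 9.44 μM, Vmax,app = 72.1 μmol/min.
v = Vmax,app·[S]/(Km,app + [S]) = 72.1 × 6.97/(9.44 + 6.97) = 30.6 μmol/min.

30.6 μmol/min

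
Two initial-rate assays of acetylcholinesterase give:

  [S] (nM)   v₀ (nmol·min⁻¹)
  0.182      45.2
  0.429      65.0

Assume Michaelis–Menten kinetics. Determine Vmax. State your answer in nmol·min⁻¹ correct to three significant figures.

96.0 nmol·min⁻¹

From v = Vmax[S]/(Km+[S]), each point gives Vmax = v(Km+[S])/[S].
Equating: 45.2(Km+0.182)/0.182 = 65.0(Km+0.429)/0.429.
248.4·Km + 45.2 = 151.5·Km + 65.0, so (248.4 − 151.5)·Km = 65.0 − 45.2.
Km = 19.80/96.84 = 0.204 nM; then Vmax = 45.2(0.204+0.182)/0.182 = 96.0 nmol·min⁻¹.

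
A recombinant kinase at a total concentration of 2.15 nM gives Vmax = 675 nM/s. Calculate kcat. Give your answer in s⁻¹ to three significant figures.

314 s⁻¹

kcat = Vmax/[E]total = 675 nM/s / 2.15 nM = 314 s⁻¹.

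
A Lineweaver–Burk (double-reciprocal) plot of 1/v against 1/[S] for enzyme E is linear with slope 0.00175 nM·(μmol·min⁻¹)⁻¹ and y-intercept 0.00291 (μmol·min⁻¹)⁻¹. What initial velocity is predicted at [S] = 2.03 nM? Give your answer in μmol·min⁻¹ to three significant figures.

The y-intercept is 1/Vmax, so Vmax = 1/0.00291 = 344 μmol·min⁻¹.
The slope is Km/Vmax, so Km = 0.00175 × 344 = 0.601 nM.
Then v = 344 × 2.03/(0.601 + 2.03) = 265 μmol·min⁻¹.

265 μmol·min⁻¹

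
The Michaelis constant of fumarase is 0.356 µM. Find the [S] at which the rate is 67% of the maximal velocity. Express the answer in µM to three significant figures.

v/Vmax = [S]/(Km+[S]) = 0.67, so [S] = Km·0.67/(1 − 0.67) = 0.356 × 2.030.
[S] = 0.723 µM.

0.723 µM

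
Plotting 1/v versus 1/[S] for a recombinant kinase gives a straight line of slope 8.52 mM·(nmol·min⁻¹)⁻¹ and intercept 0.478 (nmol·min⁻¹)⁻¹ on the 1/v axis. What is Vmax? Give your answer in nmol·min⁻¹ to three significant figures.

2.09 nmol·min⁻¹

The y-intercept of a Lineweaver–Burk plot equals 1/Vmax, so Vmax = 1/0.478 = 2.09 nmol·min⁻¹.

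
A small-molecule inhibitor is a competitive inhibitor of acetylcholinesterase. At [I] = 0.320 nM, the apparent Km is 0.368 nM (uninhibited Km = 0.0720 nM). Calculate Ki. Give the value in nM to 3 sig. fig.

Competitive: Km,app = α·Km with α = 1 + [I]/Ki.
α = Km,app/Km = 0.368/0.0720 = 5.111.
Since α = 1 + [I]/Ki, [I]/Ki = 5.111 − 1 = 4.111 and Ki = 0.320/4.111 = 0.0778 nM.

0.0778 nM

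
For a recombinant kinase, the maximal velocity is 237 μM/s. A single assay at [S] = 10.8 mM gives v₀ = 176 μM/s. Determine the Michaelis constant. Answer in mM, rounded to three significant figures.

v/Vmax = 176/237 = 0.7426 = [S]/(Km+[S]).
So Km + [S] = [S]/0.7426 = 14.54 mM, giving Km = 14.54 − 10.8 = 3.74 mM.

3.74 mM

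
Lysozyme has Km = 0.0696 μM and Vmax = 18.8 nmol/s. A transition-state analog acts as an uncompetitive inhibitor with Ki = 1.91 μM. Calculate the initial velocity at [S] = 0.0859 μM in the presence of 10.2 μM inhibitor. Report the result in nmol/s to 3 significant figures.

2.63 nmol/s

α = 1 + [I]/Ki = 1 + 10.2/1.91 = 6.340.
For an uncompetitive inhibitor, both parameters are divided by α, giving Vmax/α and Km/α: Km,app = 0.0110 μM, Vmax,app = 2.97 nmol/s.
v = Vmax,app·[S]/(Km,app + [S]) = 2.97 × 0.0859/(0.0110 + 0.0859) = 2.63 nmol/s.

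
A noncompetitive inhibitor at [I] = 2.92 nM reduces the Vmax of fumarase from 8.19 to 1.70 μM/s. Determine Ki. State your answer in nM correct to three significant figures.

0.765 nM

Noncompetitive: Vmax,app = Vmax/α with α = 1 + [I]/Ki.
α = Vmax/Vmax,app = 8.19/1.70 = 4.818.
Since α = 1 + [I]/Ki, [I]/Ki = 4.818 − 1 = 3.818 and Ki = 2.92/3.818 = 0.765 nM.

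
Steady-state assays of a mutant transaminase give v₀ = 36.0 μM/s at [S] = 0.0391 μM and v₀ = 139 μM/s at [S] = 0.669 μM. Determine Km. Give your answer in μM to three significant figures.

In reciprocal form, 1/v = (Km/Vmax)·(1/[S]) + 1/Vmax. The two points give (1/[S], 1/v) = (25.58, 0.02778) and (1.495, 0.007194).
Slope = (0.02778 − 0.007194)/(25.58 − 1.495) = 0.0008548; intercept = 0.02778 − 0.0008548×25.58 = 0.005917.
Vmax = 1/intercept = 169 μM/s; Km = slope × Vmax = 0.0008548 × 169 = 0.144 μM.

0.144 μM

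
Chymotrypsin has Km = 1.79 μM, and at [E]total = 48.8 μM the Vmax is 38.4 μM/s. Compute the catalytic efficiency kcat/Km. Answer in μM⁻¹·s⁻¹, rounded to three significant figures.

0.440 μM⁻¹·s⁻¹

kcat = Vmax/[E]total = 38.4/48.8 = 0.787 s⁻¹.
kcat/Km = 0.787/1.79 = 0.440 μM⁻¹·s⁻¹.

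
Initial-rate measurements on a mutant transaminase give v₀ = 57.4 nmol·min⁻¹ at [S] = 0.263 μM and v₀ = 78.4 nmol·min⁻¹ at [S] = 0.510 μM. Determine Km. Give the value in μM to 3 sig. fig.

From v = Vmax[S]/(Km+[S]), each point gives Vmax = v(Km+[S])/[S].
Equating: 57.4(Km+0.263)/0.263 = 78.4(Km+0.510)/0.510.
218.3·Km + 57.4 = 153.7·Km + 78.4, so (218.3 − 153.7)·Km = 78.4 − 57.4.
Km = 21.00/64.53 = 0.325 μM; then Vmax = 57.4(0.325+0.263)/0.263 = 128 nmol·min⁻¹.

0.325 μM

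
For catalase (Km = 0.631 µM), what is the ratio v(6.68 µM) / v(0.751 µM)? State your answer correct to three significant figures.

The fractional saturations are [S]/(Km+[S]) = 0.751/1.382 = 0.5434 and 6.68/7.311 = 0.9137.
v₂/v₁ is just their ratio: 0.9137/0.5434 = 1.68.

1.68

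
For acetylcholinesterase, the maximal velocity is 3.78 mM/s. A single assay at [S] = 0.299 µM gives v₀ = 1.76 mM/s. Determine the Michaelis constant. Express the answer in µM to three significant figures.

v/Vmax = 1.76/3.78 = 0.4656 = [S]/(Km+[S]).
So Km + [S] = [S]/0.4656 = 0.6422 µM, giving Km = 0.6422 − 0.299 = 0.343 µM.

0.343 µM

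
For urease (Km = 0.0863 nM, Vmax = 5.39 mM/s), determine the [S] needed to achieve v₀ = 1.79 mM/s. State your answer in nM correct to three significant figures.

The required fractional saturation is v/Vmax = 1.79/5.39 = 0.3321.
Then [S]/(Km+[S]) = 0.3321 ⇒ [S] = 0.0863 × 0.3321/(1 − 0.3321) = 0.0429 nM.

0.0429 nM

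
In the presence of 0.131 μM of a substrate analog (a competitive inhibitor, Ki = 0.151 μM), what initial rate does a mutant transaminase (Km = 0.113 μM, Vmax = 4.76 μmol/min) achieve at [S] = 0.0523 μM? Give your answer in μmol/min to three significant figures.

0.945 μmol/min

With α = 1 + [I]/Ki = 1 + 0.131/0.151 = 1.868, the competitive rate law is v = Vmax[S] / (αKm + [S]).
v = 4.76×0.0523 / (1.868×0.113 + 0.0523) = 0.2489/0.2633 = 0.945 μmol/min.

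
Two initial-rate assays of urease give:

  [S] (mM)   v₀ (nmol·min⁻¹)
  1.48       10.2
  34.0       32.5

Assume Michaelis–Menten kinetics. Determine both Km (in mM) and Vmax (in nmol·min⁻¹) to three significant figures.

Km = 3.76 mM; Vmax = 36.1 nmol·min⁻¹

From v = Vmax[S]/(Km+[S]), each point gives Vmax = v(Km+[S])/[S].
Equating: 10.2(Km+1.48)/1.48 = 32.5(Km+34.0)/34.0.
6.892·Km + 10.2 = 0.9559·Km + 32.5, so (6.892 − 0.9559)·Km = 32.5 − 10.2.
Km = 22.30/5.936 = 3.76 mM; then Vmax = 10.2(3.76+1.48)/1.48 = 36.1 nmol·min⁻¹.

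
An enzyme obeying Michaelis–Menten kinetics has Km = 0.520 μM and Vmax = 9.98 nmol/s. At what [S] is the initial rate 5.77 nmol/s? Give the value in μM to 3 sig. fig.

0.713 μM

The required fractional saturation is v/Vmax = 5.77/9.98 = 0.5782.
Then [S]/(Km+[S]) = 0.5782 ⇒ [S] = 0.520 × 0.5782/(1 − 0.5782) = 0.713 μM.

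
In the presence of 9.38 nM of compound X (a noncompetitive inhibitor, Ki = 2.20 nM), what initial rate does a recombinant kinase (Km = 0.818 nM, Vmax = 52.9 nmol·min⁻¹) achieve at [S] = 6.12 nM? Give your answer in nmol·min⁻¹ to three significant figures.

With α = 1 + [I]/Ki = 1 + 9.38/2.20 = 5.264, the noncompetitive rate law is v = (Vmax/α)·[S] / (Km + [S]).
v = (52.9/5.264)×6.12 / (0.818 + 6.12) = 61.51/6.938 = 8.87 nmol·min⁻¹.

8.87 nmol·min⁻¹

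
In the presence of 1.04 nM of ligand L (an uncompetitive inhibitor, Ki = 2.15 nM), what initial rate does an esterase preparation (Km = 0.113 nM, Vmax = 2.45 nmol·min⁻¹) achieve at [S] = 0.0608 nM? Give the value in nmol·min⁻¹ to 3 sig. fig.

0.733 nmol·min⁻¹

With α = 1 + [I]/Ki = 1 + 1.04/2.15 = 1.484, the uncompetitive rate law is v = (Vmax/α)·[S] / (Km/α + [S]).
v = (2.45/1.484)×0.0608 / (0.113/1.484 + 0.0608) = 0.1004/0.1370 = 0.733 nmol·min⁻¹.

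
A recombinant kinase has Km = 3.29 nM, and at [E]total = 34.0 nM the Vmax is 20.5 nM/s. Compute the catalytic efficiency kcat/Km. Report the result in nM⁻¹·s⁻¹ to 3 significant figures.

kcat = Vmax/[E]total = 20.5/34.0 = 0.603 s⁻¹.
kcat/Km = 0.603/3.29 = 0.183 nM⁻¹·s⁻¹.

0.183 nM⁻¹·s⁻¹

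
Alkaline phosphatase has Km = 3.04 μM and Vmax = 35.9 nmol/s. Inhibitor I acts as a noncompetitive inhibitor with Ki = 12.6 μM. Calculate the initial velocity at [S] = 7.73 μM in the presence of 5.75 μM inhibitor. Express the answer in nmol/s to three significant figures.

With α = 1 + [I]/Ki = 1 + 5.75/12.6 = 1.456, the noncompetitive rate law is v = (Vmax/α)·[S] / (Km + [S]).
v = (35.9/1.456)×7.73 / (3.04 + 7.73) = 190.5/10.77 = 17.7 nmol/s.

17.7 nmol/s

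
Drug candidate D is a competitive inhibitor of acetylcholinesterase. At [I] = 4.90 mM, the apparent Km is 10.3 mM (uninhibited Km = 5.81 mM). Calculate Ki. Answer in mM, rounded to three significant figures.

6.34 mM

Competitive: Km,app = α·Km with α = 1 + [I]/Ki.
α = Km,app/Km = 10.3/5.81 = 1.773.
Since α = 1 + [I]/Ki, [I]/Ki = 1.773 − 1 = 0.7728 and Ki = 4.90/0.7728 = 6.34 mM.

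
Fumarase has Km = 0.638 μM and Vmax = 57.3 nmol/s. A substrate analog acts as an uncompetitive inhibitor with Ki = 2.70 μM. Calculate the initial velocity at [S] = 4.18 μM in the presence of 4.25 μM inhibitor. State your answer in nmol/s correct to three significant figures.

21.0 nmol/s

With α = 1 + [I]/Ki = 1 + 4.25/2.70 = 2.574, the uncompetitive rate law is v = (Vmax/α)·[S] / (Km/α + [S]).
v = (57.3/2.574)×4.18 / (0.638/2.574 + 4.18) = 93.05/4.428 = 21.0 nmol/s.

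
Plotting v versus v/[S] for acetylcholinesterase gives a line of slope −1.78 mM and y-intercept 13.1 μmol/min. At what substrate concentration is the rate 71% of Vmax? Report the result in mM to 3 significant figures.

The Eadie–Hofstee slope gives Km = 1.78 mM (slope = −Km).
v/Vmax = [S]/(Km+[S]) = 0.71 ⇒ [S] = Km·0.71/(1−0.71) = 1.78 × 2.448 = 4.36 mM.

4.36 mM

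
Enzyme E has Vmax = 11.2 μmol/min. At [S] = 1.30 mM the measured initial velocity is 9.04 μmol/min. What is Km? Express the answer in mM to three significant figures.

0.311 mM

v/Vmax = 9.04/11.2 = 0.8071 = [S]/(Km+[S]).
So Km + [S] = [S]/0.8071 = 1.611 mM, giving Km = 1.611 − 1.30 = 0.311 mM.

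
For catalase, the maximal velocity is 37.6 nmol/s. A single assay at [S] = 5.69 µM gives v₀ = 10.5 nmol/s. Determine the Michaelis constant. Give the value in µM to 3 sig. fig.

14.7 µM

From v = Vmax[S]/(Km+[S]), Km = [S](Vmax − v)/v.
Km = 5.69 × (37.6 − 10.5) / 10.5 = 154.2/10.5 = 14.7 µM.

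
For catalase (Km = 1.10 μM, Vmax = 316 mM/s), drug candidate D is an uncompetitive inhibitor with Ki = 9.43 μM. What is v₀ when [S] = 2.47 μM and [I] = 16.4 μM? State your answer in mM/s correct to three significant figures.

α = 1 + [I]/Ki = 1 + 16.4/9.43 = 2.739.
For an uncompetitive inhibitor, both parameters are divided by α, giving Vmax/α and Km/α: Km,app = 0.402 μM, Vmax,app = 115 mM/s.
v = Vmax,app·[S]/(Km,app + [S]) = 115 × 2.47/(0.402 + 2.47) = 99.2 mM/s.

99.2 mM/s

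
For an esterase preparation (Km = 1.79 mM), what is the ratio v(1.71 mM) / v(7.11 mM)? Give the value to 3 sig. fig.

0.612

The fractional saturations are [S]/(Km+[S]) = 7.11/8.900 = 0.7989 and 1.71/3.500 = 0.4886.
v₂/v₁ is just their ratio: 0.4886/0.7989 = 0.612.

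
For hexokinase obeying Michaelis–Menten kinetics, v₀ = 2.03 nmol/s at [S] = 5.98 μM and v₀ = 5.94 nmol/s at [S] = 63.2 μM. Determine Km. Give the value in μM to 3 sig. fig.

From v = Vmax[S]/(Km+[S]), each point gives Vmax = v(Km+[S])/[S].
Equating: 2.03(Km+5.98)/5.98 = 5.94(Km+63.2)/63.2.
0.3395·Km + 2.03 = 0.09399·Km + 5.94, so (0.3395 − 0.09399)·Km = 5.94 − 2.03.
Km = 3.910/0.2455 = 15.9 μM; then Vmax = 2.03(15.9+5.98)/5.98 = 7.44 nmol/s.

15.9 μM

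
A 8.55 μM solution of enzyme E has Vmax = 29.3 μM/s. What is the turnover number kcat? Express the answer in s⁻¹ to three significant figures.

kcat = Vmax/[E]total = 29.3 μM/s / 8.55 μM = 3.43 s⁻¹.

3.43 s⁻¹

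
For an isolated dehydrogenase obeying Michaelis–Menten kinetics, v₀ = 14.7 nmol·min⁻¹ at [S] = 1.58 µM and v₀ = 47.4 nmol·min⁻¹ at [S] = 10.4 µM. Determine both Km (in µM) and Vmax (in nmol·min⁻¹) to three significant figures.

Km = 6.89 µM; Vmax = 78.8 nmol·min⁻¹

From v = Vmax[S]/(Km+[S]), each point gives Vmax = v(Km+[S])/[S].
Equating: 14.7(Km+1.58)/1.58 = 47.4(Km+10.4)/10.4.
9.304·Km + 14.7 = 4.558·Km + 47.4, so (9.304 − 4.558)·Km = 47.4 − 14.7.
Km = 32.70/4.746 = 6.89 µM; then Vmax = 14.7(6.89+1.58)/1.58 = 78.8 nmol·min⁻¹.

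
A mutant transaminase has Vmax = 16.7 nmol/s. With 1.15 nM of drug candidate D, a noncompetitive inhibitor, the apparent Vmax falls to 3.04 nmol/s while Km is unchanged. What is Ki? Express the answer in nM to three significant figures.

Noncompetitive: Vmax,app = Vmax/α with α = 1 + [I]/Ki.
α = Vmax/Vmax,app = 16.7/3.04 = 5.493.
Since α = 1 + [I]/Ki, [I]/Ki = 5.493 − 1 = 4.493 and Ki = 1.15/4.493 = 0.256 nM.

0.256 nM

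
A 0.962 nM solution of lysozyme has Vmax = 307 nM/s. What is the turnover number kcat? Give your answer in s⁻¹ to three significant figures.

kcat = Vmax/[E]total = 307 nM/s / 0.962 nM = 319 s⁻¹.

319 s⁻¹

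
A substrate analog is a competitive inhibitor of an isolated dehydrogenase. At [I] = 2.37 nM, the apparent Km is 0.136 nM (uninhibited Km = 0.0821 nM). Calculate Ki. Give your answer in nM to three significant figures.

Competitive: Km,app = α·Km with α = 1 + [I]/Ki.
α = Km,app/Km = 0.136/0.0821 = 1.657.
Since α = 1 + [I]/Ki, [I]/Ki = 1.657 − 1 = 0.6565 and Ki = 2.37/0.6565 = 3.61 nM.

3.61 nM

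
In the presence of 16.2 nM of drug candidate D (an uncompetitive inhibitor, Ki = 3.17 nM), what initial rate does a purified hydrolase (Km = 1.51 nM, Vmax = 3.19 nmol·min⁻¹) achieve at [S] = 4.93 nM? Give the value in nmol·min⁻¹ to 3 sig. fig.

With α = 1 + [I]/Ki = 1 + 16.2/3.17 = 6.110, the uncompetitive rate law is v = (Vmax/α)·[S] / (Km/α + [S]).
v = (3.19/6.110)×4.93 / (1.51/6.110 + 4.93) = 2.574/5.177 = 0.497 nmol·min⁻¹.

0.497 nmol·min⁻¹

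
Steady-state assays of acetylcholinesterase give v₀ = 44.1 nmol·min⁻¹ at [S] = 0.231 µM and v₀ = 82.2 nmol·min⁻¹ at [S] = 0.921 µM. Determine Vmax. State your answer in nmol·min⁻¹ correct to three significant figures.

116 nmol·min⁻¹

In reciprocal form, 1/v = (Km/Vmax)·(1/[S]) + 1/Vmax. The two points give (1/[S], 1/v) = (4.329, 0.02268) and (1.086, 0.01217).
Slope = (0.02268 − 0.01217)/(4.329 − 1.086) = 0.003241; intercept = 0.02268 − 0.003241×4.329 = 0.008647.
Vmax = 1/intercept = 116 nmol·min⁻¹; Km = slope × Vmax = 0.003241 × 116 = 0.375 µM.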